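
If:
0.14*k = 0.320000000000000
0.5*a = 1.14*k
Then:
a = 5.21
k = 2.29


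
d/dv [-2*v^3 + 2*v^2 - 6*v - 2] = -6*v^2 + 4*v - 6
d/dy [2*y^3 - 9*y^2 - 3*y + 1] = 6*y^2 - 18*y - 3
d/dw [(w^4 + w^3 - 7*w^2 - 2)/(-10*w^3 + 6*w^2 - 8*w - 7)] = (-10*w^6 + 12*w^5 - 88*w^4 - 44*w^3 - 25*w^2 + 122*w - 16)/(100*w^6 - 120*w^5 + 196*w^4 + 44*w^3 - 20*w^2 + 112*w + 49)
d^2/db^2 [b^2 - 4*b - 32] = 2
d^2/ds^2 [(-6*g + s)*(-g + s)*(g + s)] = -12*g + 6*s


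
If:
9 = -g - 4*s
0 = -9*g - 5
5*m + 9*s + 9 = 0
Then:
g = -5/9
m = 2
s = -19/9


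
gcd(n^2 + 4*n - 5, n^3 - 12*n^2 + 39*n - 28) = n - 1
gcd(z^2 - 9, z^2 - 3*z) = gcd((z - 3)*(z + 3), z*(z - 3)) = z - 3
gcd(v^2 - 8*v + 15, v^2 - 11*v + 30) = v - 5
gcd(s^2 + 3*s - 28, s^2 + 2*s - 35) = s + 7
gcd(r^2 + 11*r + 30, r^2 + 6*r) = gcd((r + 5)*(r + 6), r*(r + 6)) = r + 6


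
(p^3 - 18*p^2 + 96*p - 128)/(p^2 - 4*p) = (p^3 - 18*p^2 + 96*p - 128)/(p*(p - 4))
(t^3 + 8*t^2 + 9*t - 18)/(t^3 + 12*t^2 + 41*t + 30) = (t^2 + 2*t - 3)/(t^2 + 6*t + 5)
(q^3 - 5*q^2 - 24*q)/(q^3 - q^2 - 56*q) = (q + 3)/(q + 7)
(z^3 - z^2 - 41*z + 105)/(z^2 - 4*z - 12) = (-z^3 + z^2 + 41*z - 105)/(-z^2 + 4*z + 12)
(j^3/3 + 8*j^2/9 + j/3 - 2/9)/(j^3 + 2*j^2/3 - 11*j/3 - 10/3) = (3*j^2 + 5*j - 2)/(3*(3*j^2 - j - 10))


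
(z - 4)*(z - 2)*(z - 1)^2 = z^4 - 8*z^3 + 21*z^2 - 22*z + 8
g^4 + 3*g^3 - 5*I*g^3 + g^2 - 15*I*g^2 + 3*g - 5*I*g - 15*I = (g + 3)*(g - 5*I)*(g - I)*(g + I)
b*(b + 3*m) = b^2 + 3*b*m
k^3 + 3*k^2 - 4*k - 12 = (k - 2)*(k + 2)*(k + 3)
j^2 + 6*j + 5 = (j + 1)*(j + 5)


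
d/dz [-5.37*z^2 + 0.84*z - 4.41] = 0.84 - 10.74*z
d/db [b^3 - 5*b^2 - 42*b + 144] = 3*b^2 - 10*b - 42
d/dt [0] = 0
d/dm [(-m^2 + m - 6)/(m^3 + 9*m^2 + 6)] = (3*m*(m + 6)*(m^2 - m + 6) + (1 - 2*m)*(m^3 + 9*m^2 + 6))/(m^3 + 9*m^2 + 6)^2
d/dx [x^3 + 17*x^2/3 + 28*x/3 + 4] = 3*x^2 + 34*x/3 + 28/3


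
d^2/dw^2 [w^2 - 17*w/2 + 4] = 2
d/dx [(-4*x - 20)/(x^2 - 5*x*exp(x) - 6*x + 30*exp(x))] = 4*(-x^2 + 5*x*exp(x) + 6*x - (x + 5)*(5*x*exp(x) - 2*x - 25*exp(x) + 6) - 30*exp(x))/(x^2 - 5*x*exp(x) - 6*x + 30*exp(x))^2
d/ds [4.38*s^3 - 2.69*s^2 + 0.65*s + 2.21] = 13.14*s^2 - 5.38*s + 0.65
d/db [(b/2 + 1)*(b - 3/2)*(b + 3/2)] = 3*b^2/2 + 2*b - 9/8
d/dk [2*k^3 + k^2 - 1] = 2*k*(3*k + 1)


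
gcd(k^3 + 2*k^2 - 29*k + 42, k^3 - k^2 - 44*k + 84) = k^2 + 5*k - 14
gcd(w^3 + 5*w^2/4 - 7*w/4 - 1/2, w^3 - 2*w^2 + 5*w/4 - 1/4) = w - 1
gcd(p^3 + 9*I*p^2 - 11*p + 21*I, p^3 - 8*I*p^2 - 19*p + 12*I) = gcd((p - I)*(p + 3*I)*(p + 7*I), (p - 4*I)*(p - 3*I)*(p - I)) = p - I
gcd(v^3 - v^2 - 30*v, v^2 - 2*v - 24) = v - 6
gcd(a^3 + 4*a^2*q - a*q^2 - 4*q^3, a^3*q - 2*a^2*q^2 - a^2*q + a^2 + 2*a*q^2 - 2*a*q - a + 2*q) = 1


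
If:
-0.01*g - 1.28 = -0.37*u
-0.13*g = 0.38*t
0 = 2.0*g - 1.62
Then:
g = 0.81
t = -0.28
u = 3.48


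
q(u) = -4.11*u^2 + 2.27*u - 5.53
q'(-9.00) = 76.25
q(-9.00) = -358.87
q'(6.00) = -47.05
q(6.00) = -139.87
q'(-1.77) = 16.82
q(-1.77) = -22.42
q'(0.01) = 2.19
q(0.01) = -5.51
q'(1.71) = -11.79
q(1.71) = -13.67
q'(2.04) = -14.50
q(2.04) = -18.00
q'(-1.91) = 17.97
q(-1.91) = -24.86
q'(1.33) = -8.66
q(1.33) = -9.78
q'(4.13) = -31.68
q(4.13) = -66.26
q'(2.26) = -16.31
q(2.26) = -21.39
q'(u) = 2.27 - 8.22*u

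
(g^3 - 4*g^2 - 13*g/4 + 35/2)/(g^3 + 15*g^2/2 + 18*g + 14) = (4*g^2 - 24*g + 35)/(2*(2*g^2 + 11*g + 14))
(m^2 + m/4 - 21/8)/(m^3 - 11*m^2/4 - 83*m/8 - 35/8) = (2*m - 3)/(2*m^2 - 9*m - 5)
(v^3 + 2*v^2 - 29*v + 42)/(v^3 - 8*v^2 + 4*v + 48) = (v^3 + 2*v^2 - 29*v + 42)/(v^3 - 8*v^2 + 4*v + 48)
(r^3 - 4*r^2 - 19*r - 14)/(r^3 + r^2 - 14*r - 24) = (r^2 - 6*r - 7)/(r^2 - r - 12)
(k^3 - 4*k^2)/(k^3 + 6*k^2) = (k - 4)/(k + 6)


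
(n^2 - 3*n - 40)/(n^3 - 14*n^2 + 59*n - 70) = (n^2 - 3*n - 40)/(n^3 - 14*n^2 + 59*n - 70)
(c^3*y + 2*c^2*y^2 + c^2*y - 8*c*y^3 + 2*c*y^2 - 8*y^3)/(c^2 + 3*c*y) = y*(c^3 + 2*c^2*y + c^2 - 8*c*y^2 + 2*c*y - 8*y^2)/(c*(c + 3*y))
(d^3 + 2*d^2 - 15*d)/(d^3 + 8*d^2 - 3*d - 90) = d/(d + 6)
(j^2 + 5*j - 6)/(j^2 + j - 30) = (j - 1)/(j - 5)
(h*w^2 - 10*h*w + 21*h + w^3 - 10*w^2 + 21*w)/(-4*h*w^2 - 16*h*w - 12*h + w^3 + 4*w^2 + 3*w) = (-h*w^2 + 10*h*w - 21*h - w^3 + 10*w^2 - 21*w)/(4*h*w^2 + 16*h*w + 12*h - w^3 - 4*w^2 - 3*w)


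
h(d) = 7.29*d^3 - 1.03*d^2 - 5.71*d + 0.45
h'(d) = 21.87*d^2 - 2.06*d - 5.71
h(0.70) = -1.55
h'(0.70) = 3.56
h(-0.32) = 1.93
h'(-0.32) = -2.81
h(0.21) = -0.73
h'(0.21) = -5.18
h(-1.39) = -13.18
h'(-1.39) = 39.41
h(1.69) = 23.05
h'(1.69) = 53.27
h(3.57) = 298.63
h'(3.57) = 265.67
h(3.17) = 204.22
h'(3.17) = 207.53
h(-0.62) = 1.86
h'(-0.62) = 3.97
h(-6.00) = -1577.01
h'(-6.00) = 793.97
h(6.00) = 1503.75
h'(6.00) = 769.25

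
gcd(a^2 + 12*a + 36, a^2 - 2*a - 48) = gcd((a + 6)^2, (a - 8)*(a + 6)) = a + 6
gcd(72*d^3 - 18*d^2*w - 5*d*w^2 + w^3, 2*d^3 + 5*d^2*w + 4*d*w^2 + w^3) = 1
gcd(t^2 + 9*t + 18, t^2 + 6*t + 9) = t + 3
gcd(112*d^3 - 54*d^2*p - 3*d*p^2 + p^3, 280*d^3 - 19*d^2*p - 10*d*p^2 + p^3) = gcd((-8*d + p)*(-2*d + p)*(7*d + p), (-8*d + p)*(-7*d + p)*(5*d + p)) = -8*d + p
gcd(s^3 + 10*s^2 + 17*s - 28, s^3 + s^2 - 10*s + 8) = s^2 + 3*s - 4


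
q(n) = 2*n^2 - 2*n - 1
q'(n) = 4*n - 2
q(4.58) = 31.79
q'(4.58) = 16.32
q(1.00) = -1.00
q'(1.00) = 2.00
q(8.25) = 118.62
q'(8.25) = 31.00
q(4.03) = 23.42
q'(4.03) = 14.12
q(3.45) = 15.90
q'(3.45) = 11.80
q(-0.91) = 2.48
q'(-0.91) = -5.64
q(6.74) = 76.38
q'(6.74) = 24.96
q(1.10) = -0.78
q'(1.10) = 2.40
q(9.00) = 143.00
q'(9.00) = 34.00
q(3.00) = 11.00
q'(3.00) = 10.00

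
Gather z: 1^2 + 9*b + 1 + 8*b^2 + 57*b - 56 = 8*b^2 + 66*b - 54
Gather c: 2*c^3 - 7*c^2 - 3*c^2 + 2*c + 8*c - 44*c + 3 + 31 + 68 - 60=2*c^3 - 10*c^2 - 34*c + 42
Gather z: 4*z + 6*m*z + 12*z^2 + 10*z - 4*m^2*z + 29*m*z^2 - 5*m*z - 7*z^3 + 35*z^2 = -7*z^3 + z^2*(29*m + 47) + z*(-4*m^2 + m + 14)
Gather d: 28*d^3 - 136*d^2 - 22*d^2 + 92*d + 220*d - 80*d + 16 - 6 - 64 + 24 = 28*d^3 - 158*d^2 + 232*d - 30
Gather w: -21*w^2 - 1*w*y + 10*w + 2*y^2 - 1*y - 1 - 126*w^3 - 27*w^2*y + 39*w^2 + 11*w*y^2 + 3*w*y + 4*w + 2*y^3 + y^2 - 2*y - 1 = -126*w^3 + w^2*(18 - 27*y) + w*(11*y^2 + 2*y + 14) + 2*y^3 + 3*y^2 - 3*y - 2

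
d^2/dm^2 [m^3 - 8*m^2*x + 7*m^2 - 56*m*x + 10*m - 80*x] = 6*m - 16*x + 14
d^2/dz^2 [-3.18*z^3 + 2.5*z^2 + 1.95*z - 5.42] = 5.0 - 19.08*z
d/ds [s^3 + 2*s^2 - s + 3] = 3*s^2 + 4*s - 1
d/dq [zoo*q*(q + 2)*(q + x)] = zoo*(q^2 + q*x + q + x)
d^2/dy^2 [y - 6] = 0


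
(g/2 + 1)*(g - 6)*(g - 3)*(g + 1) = g^4/2 - 3*g^3 - 7*g^2/2 + 18*g + 18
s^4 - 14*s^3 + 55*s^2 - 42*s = s*(s - 7)*(s - 6)*(s - 1)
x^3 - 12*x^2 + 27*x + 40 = (x - 8)*(x - 5)*(x + 1)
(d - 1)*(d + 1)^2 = d^3 + d^2 - d - 1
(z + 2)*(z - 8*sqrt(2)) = z^2 - 8*sqrt(2)*z + 2*z - 16*sqrt(2)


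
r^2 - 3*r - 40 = (r - 8)*(r + 5)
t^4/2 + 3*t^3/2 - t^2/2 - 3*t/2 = t*(t/2 + 1/2)*(t - 1)*(t + 3)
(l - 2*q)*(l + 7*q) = l^2 + 5*l*q - 14*q^2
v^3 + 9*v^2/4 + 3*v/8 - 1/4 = (v - 1/4)*(v + 1/2)*(v + 2)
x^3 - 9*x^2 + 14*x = x*(x - 7)*(x - 2)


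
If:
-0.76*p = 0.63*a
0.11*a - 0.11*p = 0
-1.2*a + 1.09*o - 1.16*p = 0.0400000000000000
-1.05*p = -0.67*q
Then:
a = 0.00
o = 0.04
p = 0.00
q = 0.00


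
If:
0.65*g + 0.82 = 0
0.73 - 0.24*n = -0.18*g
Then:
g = -1.26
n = 2.10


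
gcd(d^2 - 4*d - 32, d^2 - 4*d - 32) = d^2 - 4*d - 32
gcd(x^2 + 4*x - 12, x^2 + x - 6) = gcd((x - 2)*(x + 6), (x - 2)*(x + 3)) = x - 2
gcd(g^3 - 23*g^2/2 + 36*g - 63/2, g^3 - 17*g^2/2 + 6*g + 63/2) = g^2 - 10*g + 21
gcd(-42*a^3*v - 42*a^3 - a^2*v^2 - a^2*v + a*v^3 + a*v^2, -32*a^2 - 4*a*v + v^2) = 1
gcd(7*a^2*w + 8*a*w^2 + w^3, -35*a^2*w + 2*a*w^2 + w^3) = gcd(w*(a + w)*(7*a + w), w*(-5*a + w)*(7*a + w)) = 7*a*w + w^2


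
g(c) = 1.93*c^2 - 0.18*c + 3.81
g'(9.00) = 34.56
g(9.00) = 158.52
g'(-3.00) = -11.76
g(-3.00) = 21.72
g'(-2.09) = -8.25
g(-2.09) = 12.62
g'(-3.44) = -13.46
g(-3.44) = 27.27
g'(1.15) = 4.26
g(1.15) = 6.16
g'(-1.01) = -4.08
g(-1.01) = 5.96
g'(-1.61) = -6.39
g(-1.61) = 9.10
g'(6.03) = 23.10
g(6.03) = 72.90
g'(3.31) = 12.60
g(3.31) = 24.36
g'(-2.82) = -11.07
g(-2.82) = 19.67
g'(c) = 3.86*c - 0.18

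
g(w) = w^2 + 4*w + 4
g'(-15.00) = -26.00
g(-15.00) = 169.00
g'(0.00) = 4.00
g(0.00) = 4.00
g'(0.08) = 4.16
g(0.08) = 4.33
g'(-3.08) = -2.16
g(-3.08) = 1.17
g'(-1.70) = 0.60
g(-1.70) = 0.09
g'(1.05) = 6.10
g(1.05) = 9.30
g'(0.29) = 4.58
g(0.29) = 5.24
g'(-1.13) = 1.74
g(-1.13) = 0.76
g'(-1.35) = 1.30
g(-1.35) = 0.42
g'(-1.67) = 0.66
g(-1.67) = 0.11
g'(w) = 2*w + 4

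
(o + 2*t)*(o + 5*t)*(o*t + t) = o^3*t + 7*o^2*t^2 + o^2*t + 10*o*t^3 + 7*o*t^2 + 10*t^3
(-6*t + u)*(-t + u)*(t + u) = 6*t^3 - t^2*u - 6*t*u^2 + u^3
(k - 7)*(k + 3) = k^2 - 4*k - 21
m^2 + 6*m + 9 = (m + 3)^2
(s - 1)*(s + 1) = s^2 - 1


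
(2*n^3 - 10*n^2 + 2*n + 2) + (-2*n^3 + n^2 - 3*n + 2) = -9*n^2 - n + 4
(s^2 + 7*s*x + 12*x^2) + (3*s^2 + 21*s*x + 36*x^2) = 4*s^2 + 28*s*x + 48*x^2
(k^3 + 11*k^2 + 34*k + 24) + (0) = k^3 + 11*k^2 + 34*k + 24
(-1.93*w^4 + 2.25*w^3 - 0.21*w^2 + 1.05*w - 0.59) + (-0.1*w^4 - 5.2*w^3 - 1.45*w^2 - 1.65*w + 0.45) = -2.03*w^4 - 2.95*w^3 - 1.66*w^2 - 0.6*w - 0.14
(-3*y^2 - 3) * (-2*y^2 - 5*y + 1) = 6*y^4 + 15*y^3 + 3*y^2 + 15*y - 3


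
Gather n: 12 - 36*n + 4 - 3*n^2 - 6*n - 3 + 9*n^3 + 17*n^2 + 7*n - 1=9*n^3 + 14*n^2 - 35*n + 12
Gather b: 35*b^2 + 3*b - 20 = 35*b^2 + 3*b - 20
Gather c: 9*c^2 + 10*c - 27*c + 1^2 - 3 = 9*c^2 - 17*c - 2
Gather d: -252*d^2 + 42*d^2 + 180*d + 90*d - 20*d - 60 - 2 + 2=-210*d^2 + 250*d - 60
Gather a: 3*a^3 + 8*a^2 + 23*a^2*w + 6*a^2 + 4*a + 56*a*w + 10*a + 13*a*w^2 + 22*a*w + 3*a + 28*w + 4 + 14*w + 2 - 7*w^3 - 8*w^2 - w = 3*a^3 + a^2*(23*w + 14) + a*(13*w^2 + 78*w + 17) - 7*w^3 - 8*w^2 + 41*w + 6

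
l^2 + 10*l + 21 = (l + 3)*(l + 7)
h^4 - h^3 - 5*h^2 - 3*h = h*(h - 3)*(h + 1)^2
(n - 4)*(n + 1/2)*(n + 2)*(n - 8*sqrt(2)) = n^4 - 8*sqrt(2)*n^3 - 3*n^3/2 - 9*n^2 + 12*sqrt(2)*n^2 - 4*n + 72*sqrt(2)*n + 32*sqrt(2)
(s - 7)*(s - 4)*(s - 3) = s^3 - 14*s^2 + 61*s - 84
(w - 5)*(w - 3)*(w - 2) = w^3 - 10*w^2 + 31*w - 30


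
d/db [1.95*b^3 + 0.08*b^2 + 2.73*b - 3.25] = 5.85*b^2 + 0.16*b + 2.73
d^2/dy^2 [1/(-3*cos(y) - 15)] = (cos(y)^2 - 5*cos(y) - 2)/(3*(cos(y) + 5)^3)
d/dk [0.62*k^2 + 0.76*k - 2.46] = 1.24*k + 0.76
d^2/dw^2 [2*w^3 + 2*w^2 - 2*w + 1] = 12*w + 4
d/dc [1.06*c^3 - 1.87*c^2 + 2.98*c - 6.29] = 3.18*c^2 - 3.74*c + 2.98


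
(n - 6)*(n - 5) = n^2 - 11*n + 30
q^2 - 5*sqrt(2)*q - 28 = (q - 7*sqrt(2))*(q + 2*sqrt(2))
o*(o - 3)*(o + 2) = o^3 - o^2 - 6*o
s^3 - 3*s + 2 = (s - 1)^2*(s + 2)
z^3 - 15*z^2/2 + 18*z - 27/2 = (z - 3)^2*(z - 3/2)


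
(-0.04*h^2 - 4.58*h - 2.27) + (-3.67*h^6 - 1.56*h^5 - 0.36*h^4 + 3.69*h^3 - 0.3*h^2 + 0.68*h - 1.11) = -3.67*h^6 - 1.56*h^5 - 0.36*h^4 + 3.69*h^3 - 0.34*h^2 - 3.9*h - 3.38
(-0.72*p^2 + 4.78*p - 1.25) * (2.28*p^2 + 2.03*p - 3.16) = -1.6416*p^4 + 9.4368*p^3 + 9.1286*p^2 - 17.6423*p + 3.95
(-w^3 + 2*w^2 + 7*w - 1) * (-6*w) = 6*w^4 - 12*w^3 - 42*w^2 + 6*w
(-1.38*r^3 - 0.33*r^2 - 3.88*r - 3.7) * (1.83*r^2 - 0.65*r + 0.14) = -2.5254*r^5 + 0.2931*r^4 - 7.0791*r^3 - 4.2952*r^2 + 1.8618*r - 0.518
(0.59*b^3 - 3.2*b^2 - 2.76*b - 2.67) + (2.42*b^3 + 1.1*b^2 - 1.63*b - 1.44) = 3.01*b^3 - 2.1*b^2 - 4.39*b - 4.11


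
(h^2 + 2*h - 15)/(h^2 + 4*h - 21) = (h + 5)/(h + 7)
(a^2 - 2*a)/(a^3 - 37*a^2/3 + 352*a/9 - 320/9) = 9*a*(a - 2)/(9*a^3 - 111*a^2 + 352*a - 320)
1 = 1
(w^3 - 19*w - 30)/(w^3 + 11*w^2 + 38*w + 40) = (w^2 - 2*w - 15)/(w^2 + 9*w + 20)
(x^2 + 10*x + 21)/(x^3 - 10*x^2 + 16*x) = (x^2 + 10*x + 21)/(x*(x^2 - 10*x + 16))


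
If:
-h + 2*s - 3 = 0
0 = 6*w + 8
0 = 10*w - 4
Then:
No Solution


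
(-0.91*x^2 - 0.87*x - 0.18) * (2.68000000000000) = -2.4388*x^2 - 2.3316*x - 0.4824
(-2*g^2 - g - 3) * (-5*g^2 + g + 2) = 10*g^4 + 3*g^3 + 10*g^2 - 5*g - 6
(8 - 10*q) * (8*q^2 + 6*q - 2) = -80*q^3 + 4*q^2 + 68*q - 16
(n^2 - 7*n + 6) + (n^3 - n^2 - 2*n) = n^3 - 9*n + 6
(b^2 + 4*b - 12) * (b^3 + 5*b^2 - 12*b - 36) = b^5 + 9*b^4 - 4*b^3 - 144*b^2 + 432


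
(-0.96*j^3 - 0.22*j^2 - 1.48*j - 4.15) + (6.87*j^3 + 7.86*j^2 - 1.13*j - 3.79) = 5.91*j^3 + 7.64*j^2 - 2.61*j - 7.94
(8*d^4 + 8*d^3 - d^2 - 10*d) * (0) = 0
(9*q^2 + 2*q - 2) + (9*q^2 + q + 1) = 18*q^2 + 3*q - 1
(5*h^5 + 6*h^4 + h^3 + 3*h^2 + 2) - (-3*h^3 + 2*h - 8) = 5*h^5 + 6*h^4 + 4*h^3 + 3*h^2 - 2*h + 10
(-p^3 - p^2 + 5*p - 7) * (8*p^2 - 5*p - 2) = -8*p^5 - 3*p^4 + 47*p^3 - 79*p^2 + 25*p + 14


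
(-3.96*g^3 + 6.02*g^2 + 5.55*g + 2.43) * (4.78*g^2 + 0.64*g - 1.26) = -18.9288*g^5 + 26.2412*g^4 + 35.3714*g^3 + 7.5822*g^2 - 5.4378*g - 3.0618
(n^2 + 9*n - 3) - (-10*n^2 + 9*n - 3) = 11*n^2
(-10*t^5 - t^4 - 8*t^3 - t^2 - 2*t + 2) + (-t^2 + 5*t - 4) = -10*t^5 - t^4 - 8*t^3 - 2*t^2 + 3*t - 2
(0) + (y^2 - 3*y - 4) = y^2 - 3*y - 4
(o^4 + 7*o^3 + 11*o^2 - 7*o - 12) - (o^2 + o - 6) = o^4 + 7*o^3 + 10*o^2 - 8*o - 6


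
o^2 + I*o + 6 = (o - 2*I)*(o + 3*I)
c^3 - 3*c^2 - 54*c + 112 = (c - 8)*(c - 2)*(c + 7)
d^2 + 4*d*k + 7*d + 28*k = (d + 7)*(d + 4*k)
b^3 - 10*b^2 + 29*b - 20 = (b - 5)*(b - 4)*(b - 1)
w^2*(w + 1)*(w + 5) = w^4 + 6*w^3 + 5*w^2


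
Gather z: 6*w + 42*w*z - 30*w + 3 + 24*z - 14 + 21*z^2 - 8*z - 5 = -24*w + 21*z^2 + z*(42*w + 16) - 16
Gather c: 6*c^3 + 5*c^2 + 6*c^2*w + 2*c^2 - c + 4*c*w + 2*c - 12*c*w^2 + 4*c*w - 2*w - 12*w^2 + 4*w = 6*c^3 + c^2*(6*w + 7) + c*(-12*w^2 + 8*w + 1) - 12*w^2 + 2*w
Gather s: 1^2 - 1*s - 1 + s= 0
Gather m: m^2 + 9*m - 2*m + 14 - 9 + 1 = m^2 + 7*m + 6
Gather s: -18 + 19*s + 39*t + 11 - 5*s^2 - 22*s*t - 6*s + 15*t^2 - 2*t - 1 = -5*s^2 + s*(13 - 22*t) + 15*t^2 + 37*t - 8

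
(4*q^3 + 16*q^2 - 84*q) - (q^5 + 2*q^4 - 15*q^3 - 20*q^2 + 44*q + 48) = -q^5 - 2*q^4 + 19*q^3 + 36*q^2 - 128*q - 48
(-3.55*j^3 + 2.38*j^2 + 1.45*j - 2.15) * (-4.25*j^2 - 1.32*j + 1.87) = 15.0875*j^5 - 5.429*j^4 - 15.9426*j^3 + 11.6741*j^2 + 5.5495*j - 4.0205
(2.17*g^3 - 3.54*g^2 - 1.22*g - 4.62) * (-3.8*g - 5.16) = -8.246*g^4 + 2.2548*g^3 + 22.9024*g^2 + 23.8512*g + 23.8392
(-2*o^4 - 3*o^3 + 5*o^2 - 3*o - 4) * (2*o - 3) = -4*o^5 + 19*o^3 - 21*o^2 + o + 12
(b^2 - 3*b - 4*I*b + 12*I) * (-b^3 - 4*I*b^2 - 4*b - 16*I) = -b^5 + 3*b^4 - 20*b^3 + 60*b^2 - 64*b + 192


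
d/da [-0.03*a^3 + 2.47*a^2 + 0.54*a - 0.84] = -0.09*a^2 + 4.94*a + 0.54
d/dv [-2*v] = -2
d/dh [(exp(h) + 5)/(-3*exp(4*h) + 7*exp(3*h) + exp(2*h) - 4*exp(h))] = ((exp(h) + 5)*(12*exp(3*h) - 21*exp(2*h) - 2*exp(h) + 4) - (3*exp(3*h) - 7*exp(2*h) - exp(h) + 4)*exp(h))*exp(-h)/(3*exp(3*h) - 7*exp(2*h) - exp(h) + 4)^2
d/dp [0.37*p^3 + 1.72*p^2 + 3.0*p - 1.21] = 1.11*p^2 + 3.44*p + 3.0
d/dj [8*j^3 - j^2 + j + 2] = 24*j^2 - 2*j + 1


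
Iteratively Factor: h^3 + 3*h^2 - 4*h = (h + 4)*(h^2 - h) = (h - 1)*(h + 4)*(h)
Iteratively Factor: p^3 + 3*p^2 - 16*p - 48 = (p - 4)*(p^2 + 7*p + 12) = (p - 4)*(p + 3)*(p + 4)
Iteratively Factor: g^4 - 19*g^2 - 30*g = (g + 2)*(g^3 - 2*g^2 - 15*g) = (g - 5)*(g + 2)*(g^2 + 3*g) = g*(g - 5)*(g + 2)*(g + 3)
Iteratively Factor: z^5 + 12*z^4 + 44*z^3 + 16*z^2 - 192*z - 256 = (z - 2)*(z^4 + 14*z^3 + 72*z^2 + 160*z + 128) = (z - 2)*(z + 2)*(z^3 + 12*z^2 + 48*z + 64) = (z - 2)*(z + 2)*(z + 4)*(z^2 + 8*z + 16) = (z - 2)*(z + 2)*(z + 4)^2*(z + 4)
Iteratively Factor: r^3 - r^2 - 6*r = (r)*(r^2 - r - 6) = r*(r - 3)*(r + 2)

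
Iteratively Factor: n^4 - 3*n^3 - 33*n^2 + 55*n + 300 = (n + 3)*(n^3 - 6*n^2 - 15*n + 100) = (n - 5)*(n + 3)*(n^2 - n - 20) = (n - 5)*(n + 3)*(n + 4)*(n - 5)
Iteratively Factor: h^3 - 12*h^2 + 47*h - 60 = (h - 5)*(h^2 - 7*h + 12) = (h - 5)*(h - 4)*(h - 3)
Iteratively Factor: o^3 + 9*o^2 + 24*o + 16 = (o + 4)*(o^2 + 5*o + 4) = (o + 4)^2*(o + 1)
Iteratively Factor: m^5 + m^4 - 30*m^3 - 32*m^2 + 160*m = (m - 2)*(m^4 + 3*m^3 - 24*m^2 - 80*m) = m*(m - 2)*(m^3 + 3*m^2 - 24*m - 80) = m*(m - 2)*(m + 4)*(m^2 - m - 20) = m*(m - 5)*(m - 2)*(m + 4)*(m + 4)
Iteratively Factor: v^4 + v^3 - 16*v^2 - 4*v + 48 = (v - 2)*(v^3 + 3*v^2 - 10*v - 24) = (v - 2)*(v + 4)*(v^2 - v - 6) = (v - 2)*(v + 2)*(v + 4)*(v - 3)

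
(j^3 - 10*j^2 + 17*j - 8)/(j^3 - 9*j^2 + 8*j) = (j - 1)/j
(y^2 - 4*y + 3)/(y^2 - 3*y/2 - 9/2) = 2*(y - 1)/(2*y + 3)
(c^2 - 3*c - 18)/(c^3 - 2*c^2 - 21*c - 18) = 1/(c + 1)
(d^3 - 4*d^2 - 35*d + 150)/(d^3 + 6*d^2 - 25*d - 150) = (d - 5)/(d + 5)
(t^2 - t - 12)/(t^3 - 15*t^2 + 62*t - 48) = (t^2 - t - 12)/(t^3 - 15*t^2 + 62*t - 48)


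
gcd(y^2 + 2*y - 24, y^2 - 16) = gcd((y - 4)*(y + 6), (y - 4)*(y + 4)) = y - 4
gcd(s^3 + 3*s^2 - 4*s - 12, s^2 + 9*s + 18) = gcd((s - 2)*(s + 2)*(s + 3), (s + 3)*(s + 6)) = s + 3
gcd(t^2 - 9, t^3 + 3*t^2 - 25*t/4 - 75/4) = t + 3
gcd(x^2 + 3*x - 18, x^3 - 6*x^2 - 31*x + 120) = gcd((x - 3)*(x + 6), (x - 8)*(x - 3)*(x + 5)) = x - 3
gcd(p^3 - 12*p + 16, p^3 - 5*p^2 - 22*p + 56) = p^2 + 2*p - 8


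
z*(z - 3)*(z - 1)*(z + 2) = z^4 - 2*z^3 - 5*z^2 + 6*z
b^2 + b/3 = b*(b + 1/3)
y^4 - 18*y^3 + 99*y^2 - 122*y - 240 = (y - 8)*(y - 6)*(y - 5)*(y + 1)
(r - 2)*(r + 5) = r^2 + 3*r - 10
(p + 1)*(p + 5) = p^2 + 6*p + 5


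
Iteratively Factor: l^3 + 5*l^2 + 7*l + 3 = (l + 1)*(l^2 + 4*l + 3) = (l + 1)^2*(l + 3)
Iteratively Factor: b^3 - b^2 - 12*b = (b + 3)*(b^2 - 4*b) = (b - 4)*(b + 3)*(b)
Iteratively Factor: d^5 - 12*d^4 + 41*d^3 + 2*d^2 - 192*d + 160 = (d - 4)*(d^4 - 8*d^3 + 9*d^2 + 38*d - 40) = (d - 5)*(d - 4)*(d^3 - 3*d^2 - 6*d + 8) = (d - 5)*(d - 4)*(d - 1)*(d^2 - 2*d - 8) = (d - 5)*(d - 4)*(d - 1)*(d + 2)*(d - 4)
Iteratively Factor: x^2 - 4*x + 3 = (x - 3)*(x - 1)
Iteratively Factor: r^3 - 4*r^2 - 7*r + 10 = (r + 2)*(r^2 - 6*r + 5) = (r - 5)*(r + 2)*(r - 1)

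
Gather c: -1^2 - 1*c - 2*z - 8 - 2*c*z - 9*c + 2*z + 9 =c*(-2*z - 10)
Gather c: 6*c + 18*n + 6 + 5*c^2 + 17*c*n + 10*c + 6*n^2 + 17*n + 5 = 5*c^2 + c*(17*n + 16) + 6*n^2 + 35*n + 11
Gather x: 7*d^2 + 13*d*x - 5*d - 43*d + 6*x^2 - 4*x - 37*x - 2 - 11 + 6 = 7*d^2 - 48*d + 6*x^2 + x*(13*d - 41) - 7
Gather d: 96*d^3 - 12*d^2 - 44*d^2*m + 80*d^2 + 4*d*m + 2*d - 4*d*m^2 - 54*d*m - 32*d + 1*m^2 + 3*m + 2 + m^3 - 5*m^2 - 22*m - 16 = 96*d^3 + d^2*(68 - 44*m) + d*(-4*m^2 - 50*m - 30) + m^3 - 4*m^2 - 19*m - 14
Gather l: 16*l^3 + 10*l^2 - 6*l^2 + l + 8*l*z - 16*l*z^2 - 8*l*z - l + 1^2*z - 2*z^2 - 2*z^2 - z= 16*l^3 + 4*l^2 - 16*l*z^2 - 4*z^2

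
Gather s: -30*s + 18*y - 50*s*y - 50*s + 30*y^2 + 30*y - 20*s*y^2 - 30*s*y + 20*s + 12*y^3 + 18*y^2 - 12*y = s*(-20*y^2 - 80*y - 60) + 12*y^3 + 48*y^2 + 36*y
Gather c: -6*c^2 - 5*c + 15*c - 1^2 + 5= -6*c^2 + 10*c + 4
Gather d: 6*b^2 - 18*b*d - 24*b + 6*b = 6*b^2 - 18*b*d - 18*b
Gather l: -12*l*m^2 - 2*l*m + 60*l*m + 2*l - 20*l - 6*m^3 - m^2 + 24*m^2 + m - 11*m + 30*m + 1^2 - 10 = l*(-12*m^2 + 58*m - 18) - 6*m^3 + 23*m^2 + 20*m - 9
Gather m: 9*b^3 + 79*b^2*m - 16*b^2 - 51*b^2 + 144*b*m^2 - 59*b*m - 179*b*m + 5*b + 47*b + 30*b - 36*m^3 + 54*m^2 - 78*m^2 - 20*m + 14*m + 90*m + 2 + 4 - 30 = 9*b^3 - 67*b^2 + 82*b - 36*m^3 + m^2*(144*b - 24) + m*(79*b^2 - 238*b + 84) - 24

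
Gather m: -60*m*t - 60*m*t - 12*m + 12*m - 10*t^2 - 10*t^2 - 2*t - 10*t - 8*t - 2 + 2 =-120*m*t - 20*t^2 - 20*t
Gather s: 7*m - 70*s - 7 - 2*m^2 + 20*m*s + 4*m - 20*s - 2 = -2*m^2 + 11*m + s*(20*m - 90) - 9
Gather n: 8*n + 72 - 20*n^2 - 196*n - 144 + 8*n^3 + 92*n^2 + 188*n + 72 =8*n^3 + 72*n^2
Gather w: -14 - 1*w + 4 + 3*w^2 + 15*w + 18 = 3*w^2 + 14*w + 8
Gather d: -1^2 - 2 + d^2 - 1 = d^2 - 4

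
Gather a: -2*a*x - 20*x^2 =-2*a*x - 20*x^2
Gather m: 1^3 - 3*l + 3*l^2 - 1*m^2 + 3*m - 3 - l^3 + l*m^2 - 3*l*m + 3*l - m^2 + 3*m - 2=-l^3 + 3*l^2 + m^2*(l - 2) + m*(6 - 3*l) - 4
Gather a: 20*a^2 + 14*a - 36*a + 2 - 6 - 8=20*a^2 - 22*a - 12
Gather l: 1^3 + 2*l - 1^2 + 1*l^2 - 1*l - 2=l^2 + l - 2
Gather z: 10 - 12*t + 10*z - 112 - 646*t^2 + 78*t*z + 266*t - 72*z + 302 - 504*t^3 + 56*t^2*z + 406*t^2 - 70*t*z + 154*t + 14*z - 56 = -504*t^3 - 240*t^2 + 408*t + z*(56*t^2 + 8*t - 48) + 144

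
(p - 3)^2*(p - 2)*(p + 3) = p^4 - 5*p^3 - 3*p^2 + 45*p - 54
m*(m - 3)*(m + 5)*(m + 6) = m^4 + 8*m^3 - 3*m^2 - 90*m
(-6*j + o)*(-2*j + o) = 12*j^2 - 8*j*o + o^2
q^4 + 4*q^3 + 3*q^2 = q^2*(q + 1)*(q + 3)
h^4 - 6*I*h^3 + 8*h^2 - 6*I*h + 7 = (h - 7*I)*(h - I)*(h + I)^2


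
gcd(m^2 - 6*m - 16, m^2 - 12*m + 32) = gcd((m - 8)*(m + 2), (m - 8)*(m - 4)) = m - 8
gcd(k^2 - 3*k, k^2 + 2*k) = k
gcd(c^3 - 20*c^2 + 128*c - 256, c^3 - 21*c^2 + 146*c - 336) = c - 8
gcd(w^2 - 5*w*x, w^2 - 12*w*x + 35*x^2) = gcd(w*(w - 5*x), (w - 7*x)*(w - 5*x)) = -w + 5*x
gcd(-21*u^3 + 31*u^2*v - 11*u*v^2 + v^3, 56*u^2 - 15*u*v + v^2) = 7*u - v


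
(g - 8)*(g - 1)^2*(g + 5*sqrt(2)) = g^4 - 10*g^3 + 5*sqrt(2)*g^3 - 50*sqrt(2)*g^2 + 17*g^2 - 8*g + 85*sqrt(2)*g - 40*sqrt(2)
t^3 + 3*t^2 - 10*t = t*(t - 2)*(t + 5)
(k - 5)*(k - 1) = k^2 - 6*k + 5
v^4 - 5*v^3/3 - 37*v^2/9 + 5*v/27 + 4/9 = (v - 3)*(v - 1/3)*(v + 1/3)*(v + 4/3)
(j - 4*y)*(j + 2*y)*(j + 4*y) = j^3 + 2*j^2*y - 16*j*y^2 - 32*y^3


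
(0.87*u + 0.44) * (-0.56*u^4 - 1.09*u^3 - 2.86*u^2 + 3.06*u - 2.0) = -0.4872*u^5 - 1.1947*u^4 - 2.9678*u^3 + 1.4038*u^2 - 0.3936*u - 0.88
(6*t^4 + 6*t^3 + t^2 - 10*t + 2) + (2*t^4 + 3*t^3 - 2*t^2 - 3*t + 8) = 8*t^4 + 9*t^3 - t^2 - 13*t + 10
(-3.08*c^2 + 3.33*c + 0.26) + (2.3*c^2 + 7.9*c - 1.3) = -0.78*c^2 + 11.23*c - 1.04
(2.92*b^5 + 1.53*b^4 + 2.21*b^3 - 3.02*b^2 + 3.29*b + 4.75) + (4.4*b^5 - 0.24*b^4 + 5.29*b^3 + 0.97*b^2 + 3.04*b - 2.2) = 7.32*b^5 + 1.29*b^4 + 7.5*b^3 - 2.05*b^2 + 6.33*b + 2.55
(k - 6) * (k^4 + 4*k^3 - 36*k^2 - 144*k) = k^5 - 2*k^4 - 60*k^3 + 72*k^2 + 864*k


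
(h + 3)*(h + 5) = h^2 + 8*h + 15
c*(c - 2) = c^2 - 2*c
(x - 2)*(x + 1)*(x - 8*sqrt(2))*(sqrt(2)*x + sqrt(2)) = sqrt(2)*x^4 - 16*x^3 - 3*sqrt(2)*x^2 - 2*sqrt(2)*x + 48*x + 32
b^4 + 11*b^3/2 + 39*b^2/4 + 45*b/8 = b*(b + 3/2)^2*(b + 5/2)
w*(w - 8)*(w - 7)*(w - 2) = w^4 - 17*w^3 + 86*w^2 - 112*w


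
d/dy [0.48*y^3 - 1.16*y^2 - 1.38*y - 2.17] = 1.44*y^2 - 2.32*y - 1.38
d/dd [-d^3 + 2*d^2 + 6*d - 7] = -3*d^2 + 4*d + 6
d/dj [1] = 0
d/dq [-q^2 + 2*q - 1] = 2 - 2*q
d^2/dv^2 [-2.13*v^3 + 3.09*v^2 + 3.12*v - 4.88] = 6.18 - 12.78*v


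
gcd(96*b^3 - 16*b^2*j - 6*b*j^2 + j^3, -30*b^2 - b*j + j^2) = 6*b - j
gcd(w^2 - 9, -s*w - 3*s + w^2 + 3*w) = w + 3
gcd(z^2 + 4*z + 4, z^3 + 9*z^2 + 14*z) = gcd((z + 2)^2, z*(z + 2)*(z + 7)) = z + 2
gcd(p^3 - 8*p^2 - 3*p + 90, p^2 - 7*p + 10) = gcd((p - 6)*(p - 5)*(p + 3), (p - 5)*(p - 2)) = p - 5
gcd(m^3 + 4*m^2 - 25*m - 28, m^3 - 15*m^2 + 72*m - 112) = m - 4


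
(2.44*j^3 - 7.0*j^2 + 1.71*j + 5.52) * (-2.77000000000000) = -6.7588*j^3 + 19.39*j^2 - 4.7367*j - 15.2904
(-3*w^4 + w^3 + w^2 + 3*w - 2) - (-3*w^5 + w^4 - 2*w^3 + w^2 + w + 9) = 3*w^5 - 4*w^4 + 3*w^3 + 2*w - 11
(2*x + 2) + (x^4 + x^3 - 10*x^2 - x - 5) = x^4 + x^3 - 10*x^2 + x - 3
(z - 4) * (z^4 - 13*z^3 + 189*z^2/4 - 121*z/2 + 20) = z^5 - 17*z^4 + 397*z^3/4 - 499*z^2/2 + 262*z - 80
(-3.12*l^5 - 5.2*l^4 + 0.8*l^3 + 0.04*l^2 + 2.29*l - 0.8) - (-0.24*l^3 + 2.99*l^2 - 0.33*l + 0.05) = -3.12*l^5 - 5.2*l^4 + 1.04*l^3 - 2.95*l^2 + 2.62*l - 0.85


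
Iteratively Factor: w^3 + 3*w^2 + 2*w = (w + 1)*(w^2 + 2*w) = (w + 1)*(w + 2)*(w)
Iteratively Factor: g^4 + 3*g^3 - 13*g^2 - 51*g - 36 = (g + 3)*(g^3 - 13*g - 12) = (g - 4)*(g + 3)*(g^2 + 4*g + 3) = (g - 4)*(g + 3)^2*(g + 1)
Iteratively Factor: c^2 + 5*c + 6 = (c + 2)*(c + 3)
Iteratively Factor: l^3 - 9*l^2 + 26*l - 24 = (l - 3)*(l^2 - 6*l + 8) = (l - 3)*(l - 2)*(l - 4)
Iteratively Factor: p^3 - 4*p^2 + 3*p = (p - 1)*(p^2 - 3*p) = (p - 3)*(p - 1)*(p)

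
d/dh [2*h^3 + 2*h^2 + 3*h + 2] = 6*h^2 + 4*h + 3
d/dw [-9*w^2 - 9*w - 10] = -18*w - 9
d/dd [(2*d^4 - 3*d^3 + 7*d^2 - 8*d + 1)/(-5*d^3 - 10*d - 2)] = (-10*d^6 - 25*d^4 - 36*d^3 - 37*d^2 - 28*d + 26)/(25*d^6 + 100*d^4 + 20*d^3 + 100*d^2 + 40*d + 4)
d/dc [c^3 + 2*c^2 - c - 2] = 3*c^2 + 4*c - 1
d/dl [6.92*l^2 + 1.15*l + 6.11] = 13.84*l + 1.15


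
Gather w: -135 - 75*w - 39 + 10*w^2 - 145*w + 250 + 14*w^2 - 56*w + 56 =24*w^2 - 276*w + 132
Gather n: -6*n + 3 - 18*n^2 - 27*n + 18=-18*n^2 - 33*n + 21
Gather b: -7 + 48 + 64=105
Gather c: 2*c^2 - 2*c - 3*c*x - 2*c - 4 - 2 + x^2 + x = 2*c^2 + c*(-3*x - 4) + x^2 + x - 6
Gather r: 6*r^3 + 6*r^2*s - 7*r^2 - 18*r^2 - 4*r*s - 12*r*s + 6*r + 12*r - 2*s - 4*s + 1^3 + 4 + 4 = 6*r^3 + r^2*(6*s - 25) + r*(18 - 16*s) - 6*s + 9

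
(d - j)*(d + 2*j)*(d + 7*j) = d^3 + 8*d^2*j + 5*d*j^2 - 14*j^3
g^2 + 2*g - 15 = (g - 3)*(g + 5)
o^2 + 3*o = o*(o + 3)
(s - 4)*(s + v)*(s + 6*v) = s^3 + 7*s^2*v - 4*s^2 + 6*s*v^2 - 28*s*v - 24*v^2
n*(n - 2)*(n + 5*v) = n^3 + 5*n^2*v - 2*n^2 - 10*n*v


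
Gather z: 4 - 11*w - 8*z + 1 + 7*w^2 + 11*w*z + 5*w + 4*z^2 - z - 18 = 7*w^2 - 6*w + 4*z^2 + z*(11*w - 9) - 13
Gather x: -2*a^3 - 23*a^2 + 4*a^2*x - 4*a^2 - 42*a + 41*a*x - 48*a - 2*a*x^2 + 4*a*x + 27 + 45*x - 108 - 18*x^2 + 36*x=-2*a^3 - 27*a^2 - 90*a + x^2*(-2*a - 18) + x*(4*a^2 + 45*a + 81) - 81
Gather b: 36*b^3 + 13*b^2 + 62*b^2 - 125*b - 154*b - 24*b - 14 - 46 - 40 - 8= 36*b^3 + 75*b^2 - 303*b - 108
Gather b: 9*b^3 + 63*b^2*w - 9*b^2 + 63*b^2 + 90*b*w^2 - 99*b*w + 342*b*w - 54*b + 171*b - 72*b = 9*b^3 + b^2*(63*w + 54) + b*(90*w^2 + 243*w + 45)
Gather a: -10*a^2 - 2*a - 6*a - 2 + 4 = -10*a^2 - 8*a + 2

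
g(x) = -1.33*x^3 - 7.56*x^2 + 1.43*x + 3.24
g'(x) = -3.99*x^2 - 15.12*x + 1.43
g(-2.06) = -20.16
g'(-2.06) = 15.65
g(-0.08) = 3.08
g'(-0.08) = 2.61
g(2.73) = -76.26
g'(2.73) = -69.58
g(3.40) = -131.57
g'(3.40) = -96.10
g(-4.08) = -38.11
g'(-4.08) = -3.30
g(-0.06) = 3.13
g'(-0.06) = 2.32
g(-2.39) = -25.20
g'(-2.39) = 14.78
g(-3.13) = -34.52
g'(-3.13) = 9.67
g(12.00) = -3366.48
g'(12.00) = -754.57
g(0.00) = 3.24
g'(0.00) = 1.43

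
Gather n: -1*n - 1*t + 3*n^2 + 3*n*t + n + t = 3*n^2 + 3*n*t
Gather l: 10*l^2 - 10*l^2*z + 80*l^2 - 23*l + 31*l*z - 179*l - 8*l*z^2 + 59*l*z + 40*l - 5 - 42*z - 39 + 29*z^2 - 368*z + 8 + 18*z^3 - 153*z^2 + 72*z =l^2*(90 - 10*z) + l*(-8*z^2 + 90*z - 162) + 18*z^3 - 124*z^2 - 338*z - 36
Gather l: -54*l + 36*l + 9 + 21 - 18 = 12 - 18*l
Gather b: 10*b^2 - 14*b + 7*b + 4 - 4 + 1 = 10*b^2 - 7*b + 1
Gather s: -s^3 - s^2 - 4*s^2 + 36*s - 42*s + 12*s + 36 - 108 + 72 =-s^3 - 5*s^2 + 6*s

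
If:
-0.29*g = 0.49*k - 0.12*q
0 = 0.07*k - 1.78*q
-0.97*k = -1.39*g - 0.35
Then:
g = -0.18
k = 0.11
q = 0.00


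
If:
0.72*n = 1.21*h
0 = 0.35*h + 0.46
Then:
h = -1.31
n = -2.21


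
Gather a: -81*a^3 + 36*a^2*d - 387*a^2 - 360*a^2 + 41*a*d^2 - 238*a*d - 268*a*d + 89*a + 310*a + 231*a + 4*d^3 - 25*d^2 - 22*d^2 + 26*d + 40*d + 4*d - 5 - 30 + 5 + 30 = -81*a^3 + a^2*(36*d - 747) + a*(41*d^2 - 506*d + 630) + 4*d^3 - 47*d^2 + 70*d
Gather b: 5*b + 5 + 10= 5*b + 15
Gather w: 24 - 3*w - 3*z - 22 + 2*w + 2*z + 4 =-w - z + 6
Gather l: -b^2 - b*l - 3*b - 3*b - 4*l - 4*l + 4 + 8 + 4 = -b^2 - 6*b + l*(-b - 8) + 16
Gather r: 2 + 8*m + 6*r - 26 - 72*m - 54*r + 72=-64*m - 48*r + 48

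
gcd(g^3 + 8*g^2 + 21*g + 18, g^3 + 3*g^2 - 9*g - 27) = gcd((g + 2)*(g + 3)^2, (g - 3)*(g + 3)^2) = g^2 + 6*g + 9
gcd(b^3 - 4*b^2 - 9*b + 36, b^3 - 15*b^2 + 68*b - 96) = b^2 - 7*b + 12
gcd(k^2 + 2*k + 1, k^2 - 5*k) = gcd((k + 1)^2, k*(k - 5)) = 1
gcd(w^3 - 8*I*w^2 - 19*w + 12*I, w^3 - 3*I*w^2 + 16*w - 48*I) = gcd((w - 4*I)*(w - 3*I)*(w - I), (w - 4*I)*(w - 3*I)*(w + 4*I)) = w^2 - 7*I*w - 12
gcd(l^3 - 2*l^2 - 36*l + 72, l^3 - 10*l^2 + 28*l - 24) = l^2 - 8*l + 12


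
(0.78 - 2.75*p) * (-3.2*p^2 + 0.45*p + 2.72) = 8.8*p^3 - 3.7335*p^2 - 7.129*p + 2.1216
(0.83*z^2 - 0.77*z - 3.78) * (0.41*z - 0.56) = 0.3403*z^3 - 0.7805*z^2 - 1.1186*z + 2.1168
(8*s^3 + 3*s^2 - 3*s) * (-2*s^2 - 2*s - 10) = -16*s^5 - 22*s^4 - 80*s^3 - 24*s^2 + 30*s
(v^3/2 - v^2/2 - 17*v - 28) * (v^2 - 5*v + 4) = v^5/2 - 3*v^4 - 25*v^3/2 + 55*v^2 + 72*v - 112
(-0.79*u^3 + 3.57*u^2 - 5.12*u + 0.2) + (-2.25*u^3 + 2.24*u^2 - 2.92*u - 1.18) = -3.04*u^3 + 5.81*u^2 - 8.04*u - 0.98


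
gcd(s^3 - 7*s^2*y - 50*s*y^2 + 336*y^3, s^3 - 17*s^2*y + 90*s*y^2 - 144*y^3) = s^2 - 14*s*y + 48*y^2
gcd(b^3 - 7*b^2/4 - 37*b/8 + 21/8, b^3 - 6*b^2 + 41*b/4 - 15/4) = b^2 - 7*b/2 + 3/2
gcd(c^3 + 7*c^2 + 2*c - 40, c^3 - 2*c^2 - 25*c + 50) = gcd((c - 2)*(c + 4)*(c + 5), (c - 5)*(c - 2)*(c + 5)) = c^2 + 3*c - 10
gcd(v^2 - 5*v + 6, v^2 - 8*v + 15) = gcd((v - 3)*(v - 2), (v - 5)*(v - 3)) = v - 3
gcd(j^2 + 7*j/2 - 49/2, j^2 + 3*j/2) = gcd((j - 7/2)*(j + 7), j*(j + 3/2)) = 1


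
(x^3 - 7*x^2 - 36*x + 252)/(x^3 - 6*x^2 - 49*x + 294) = (x + 6)/(x + 7)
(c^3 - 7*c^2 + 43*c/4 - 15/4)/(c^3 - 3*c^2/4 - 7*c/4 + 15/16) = 4*(c - 5)/(4*c + 5)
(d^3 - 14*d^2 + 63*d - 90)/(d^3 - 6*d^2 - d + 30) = (d - 6)/(d + 2)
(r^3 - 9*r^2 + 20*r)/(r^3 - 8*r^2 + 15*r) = (r - 4)/(r - 3)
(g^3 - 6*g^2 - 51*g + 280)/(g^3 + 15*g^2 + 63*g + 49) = (g^2 - 13*g + 40)/(g^2 + 8*g + 7)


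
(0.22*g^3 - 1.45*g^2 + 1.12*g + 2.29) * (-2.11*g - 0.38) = -0.4642*g^4 + 2.9759*g^3 - 1.8122*g^2 - 5.2575*g - 0.8702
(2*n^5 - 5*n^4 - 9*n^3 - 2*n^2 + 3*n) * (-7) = -14*n^5 + 35*n^4 + 63*n^3 + 14*n^2 - 21*n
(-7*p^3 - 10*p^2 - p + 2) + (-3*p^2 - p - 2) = -7*p^3 - 13*p^2 - 2*p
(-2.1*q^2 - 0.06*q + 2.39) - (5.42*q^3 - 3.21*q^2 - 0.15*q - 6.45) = -5.42*q^3 + 1.11*q^2 + 0.09*q + 8.84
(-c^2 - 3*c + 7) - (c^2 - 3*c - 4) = 11 - 2*c^2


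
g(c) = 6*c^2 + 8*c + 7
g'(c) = 12*c + 8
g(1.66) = 36.81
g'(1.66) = 27.92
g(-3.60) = 55.96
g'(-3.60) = -35.20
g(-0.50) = 4.50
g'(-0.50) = 2.00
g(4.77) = 181.68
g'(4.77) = 65.24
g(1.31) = 27.78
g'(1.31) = 23.72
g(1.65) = 36.54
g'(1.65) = 27.80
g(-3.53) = 53.53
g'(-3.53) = -34.36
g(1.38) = 29.47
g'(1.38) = 24.56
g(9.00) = 565.00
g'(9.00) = 116.00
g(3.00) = 85.00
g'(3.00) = 44.00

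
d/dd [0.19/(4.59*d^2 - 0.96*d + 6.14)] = (0.1824 - 1.7442*d)/(4.59*d^2 - 0.96*d + 6.14)^2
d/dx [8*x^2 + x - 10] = 16*x + 1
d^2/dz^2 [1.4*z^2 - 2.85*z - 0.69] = 2.80000000000000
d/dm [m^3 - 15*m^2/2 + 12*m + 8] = 3*m^2 - 15*m + 12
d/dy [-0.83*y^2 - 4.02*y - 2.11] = -1.66*y - 4.02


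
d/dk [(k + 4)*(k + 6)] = 2*k + 10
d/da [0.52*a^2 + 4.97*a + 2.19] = 1.04*a + 4.97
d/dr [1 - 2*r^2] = -4*r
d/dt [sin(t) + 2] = cos(t)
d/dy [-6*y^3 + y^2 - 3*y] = -18*y^2 + 2*y - 3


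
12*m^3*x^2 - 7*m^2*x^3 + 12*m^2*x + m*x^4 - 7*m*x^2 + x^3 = x*(-4*m + x)*(-3*m + x)*(m*x + 1)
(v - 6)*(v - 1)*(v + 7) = v^3 - 43*v + 42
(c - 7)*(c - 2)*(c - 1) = c^3 - 10*c^2 + 23*c - 14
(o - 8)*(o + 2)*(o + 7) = o^3 + o^2 - 58*o - 112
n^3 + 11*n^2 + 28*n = n*(n + 4)*(n + 7)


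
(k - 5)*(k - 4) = k^2 - 9*k + 20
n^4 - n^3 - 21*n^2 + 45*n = n*(n - 3)^2*(n + 5)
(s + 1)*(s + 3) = s^2 + 4*s + 3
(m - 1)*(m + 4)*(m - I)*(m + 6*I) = m^4 + 3*m^3 + 5*I*m^3 + 2*m^2 + 15*I*m^2 + 18*m - 20*I*m - 24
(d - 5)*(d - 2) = d^2 - 7*d + 10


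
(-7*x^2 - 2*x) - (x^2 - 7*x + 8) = -8*x^2 + 5*x - 8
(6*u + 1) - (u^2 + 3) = -u^2 + 6*u - 2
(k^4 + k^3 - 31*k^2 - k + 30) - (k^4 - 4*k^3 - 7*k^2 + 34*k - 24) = 5*k^3 - 24*k^2 - 35*k + 54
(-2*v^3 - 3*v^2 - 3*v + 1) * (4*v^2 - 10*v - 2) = -8*v^5 + 8*v^4 + 22*v^3 + 40*v^2 - 4*v - 2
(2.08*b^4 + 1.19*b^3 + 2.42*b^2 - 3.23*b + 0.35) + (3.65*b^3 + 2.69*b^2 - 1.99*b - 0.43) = 2.08*b^4 + 4.84*b^3 + 5.11*b^2 - 5.22*b - 0.08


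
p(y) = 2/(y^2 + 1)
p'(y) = -4*y/(y^2 + 1)^2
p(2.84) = 0.22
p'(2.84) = -0.14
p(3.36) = 0.16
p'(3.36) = -0.09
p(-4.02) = 0.12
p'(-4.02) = 0.05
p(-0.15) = 1.96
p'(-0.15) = 0.57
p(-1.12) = 0.89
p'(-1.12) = 0.88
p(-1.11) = 0.90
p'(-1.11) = 0.89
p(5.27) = 0.07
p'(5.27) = -0.03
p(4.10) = 0.11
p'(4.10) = -0.05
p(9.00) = 0.02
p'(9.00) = -0.00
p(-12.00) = 0.01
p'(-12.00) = 0.00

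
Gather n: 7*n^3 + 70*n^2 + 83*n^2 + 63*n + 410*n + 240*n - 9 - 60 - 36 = 7*n^3 + 153*n^2 + 713*n - 105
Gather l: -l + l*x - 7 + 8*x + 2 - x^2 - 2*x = l*(x - 1) - x^2 + 6*x - 5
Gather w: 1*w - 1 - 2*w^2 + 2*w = -2*w^2 + 3*w - 1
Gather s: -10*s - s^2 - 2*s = -s^2 - 12*s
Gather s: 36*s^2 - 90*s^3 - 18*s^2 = -90*s^3 + 18*s^2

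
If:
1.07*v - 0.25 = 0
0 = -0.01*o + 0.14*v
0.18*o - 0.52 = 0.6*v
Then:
No Solution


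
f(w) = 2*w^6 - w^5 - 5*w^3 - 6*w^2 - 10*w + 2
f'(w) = 12*w^5 - 5*w^4 - 15*w^2 - 12*w - 10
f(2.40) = 176.90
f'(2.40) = 664.43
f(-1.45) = 44.13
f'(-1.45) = -123.16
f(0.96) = -16.80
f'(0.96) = -29.81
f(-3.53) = 4600.30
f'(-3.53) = -7508.33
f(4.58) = 15794.36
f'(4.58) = 21603.26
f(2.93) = 844.90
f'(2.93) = 2048.87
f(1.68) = -23.86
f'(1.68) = 48.27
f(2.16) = 58.12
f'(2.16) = 349.48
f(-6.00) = 102014.00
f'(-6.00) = -100270.00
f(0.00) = 2.00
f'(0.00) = -10.00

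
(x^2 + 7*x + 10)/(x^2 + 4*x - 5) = (x + 2)/(x - 1)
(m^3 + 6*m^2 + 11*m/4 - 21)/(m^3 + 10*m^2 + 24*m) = (m^2 + 2*m - 21/4)/(m*(m + 6))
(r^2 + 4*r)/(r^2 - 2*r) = (r + 4)/(r - 2)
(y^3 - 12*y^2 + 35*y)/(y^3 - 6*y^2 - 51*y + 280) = y*(y - 7)/(y^2 - y - 56)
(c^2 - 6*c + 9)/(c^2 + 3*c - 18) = (c - 3)/(c + 6)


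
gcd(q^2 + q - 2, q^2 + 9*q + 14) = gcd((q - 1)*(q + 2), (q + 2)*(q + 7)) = q + 2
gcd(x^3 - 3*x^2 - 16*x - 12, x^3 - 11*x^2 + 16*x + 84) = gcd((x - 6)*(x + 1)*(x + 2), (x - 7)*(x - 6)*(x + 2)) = x^2 - 4*x - 12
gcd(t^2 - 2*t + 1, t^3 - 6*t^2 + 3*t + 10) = 1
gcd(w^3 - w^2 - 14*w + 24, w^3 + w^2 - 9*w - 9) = w - 3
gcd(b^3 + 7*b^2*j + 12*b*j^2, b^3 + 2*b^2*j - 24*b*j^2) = b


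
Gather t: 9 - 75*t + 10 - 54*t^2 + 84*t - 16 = -54*t^2 + 9*t + 3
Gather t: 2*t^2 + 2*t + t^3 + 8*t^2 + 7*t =t^3 + 10*t^2 + 9*t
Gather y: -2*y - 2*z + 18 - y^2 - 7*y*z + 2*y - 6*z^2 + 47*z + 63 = -y^2 - 7*y*z - 6*z^2 + 45*z + 81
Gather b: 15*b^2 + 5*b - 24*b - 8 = 15*b^2 - 19*b - 8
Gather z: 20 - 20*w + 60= 80 - 20*w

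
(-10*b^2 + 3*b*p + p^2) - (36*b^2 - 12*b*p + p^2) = -46*b^2 + 15*b*p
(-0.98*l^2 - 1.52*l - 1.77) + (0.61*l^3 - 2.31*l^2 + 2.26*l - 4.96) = 0.61*l^3 - 3.29*l^2 + 0.74*l - 6.73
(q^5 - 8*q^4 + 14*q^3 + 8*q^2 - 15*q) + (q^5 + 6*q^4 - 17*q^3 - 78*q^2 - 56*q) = 2*q^5 - 2*q^4 - 3*q^3 - 70*q^2 - 71*q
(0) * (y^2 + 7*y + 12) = 0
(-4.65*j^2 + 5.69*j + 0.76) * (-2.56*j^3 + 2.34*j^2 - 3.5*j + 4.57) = 11.904*j^5 - 25.4474*j^4 + 27.644*j^3 - 39.3871*j^2 + 23.3433*j + 3.4732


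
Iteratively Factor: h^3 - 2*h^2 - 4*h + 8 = (h - 2)*(h^2 - 4) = (h - 2)^2*(h + 2)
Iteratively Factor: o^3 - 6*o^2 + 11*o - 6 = (o - 2)*(o^2 - 4*o + 3) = (o - 2)*(o - 1)*(o - 3)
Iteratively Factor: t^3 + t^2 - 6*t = (t + 3)*(t^2 - 2*t) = t*(t + 3)*(t - 2)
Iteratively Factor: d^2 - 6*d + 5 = (d - 5)*(d - 1)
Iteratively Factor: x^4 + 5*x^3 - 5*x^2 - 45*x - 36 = (x + 4)*(x^3 + x^2 - 9*x - 9) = (x - 3)*(x + 4)*(x^2 + 4*x + 3) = (x - 3)*(x + 3)*(x + 4)*(x + 1)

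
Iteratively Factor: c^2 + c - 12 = (c + 4)*(c - 3)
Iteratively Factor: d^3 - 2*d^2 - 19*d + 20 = (d + 4)*(d^2 - 6*d + 5) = (d - 5)*(d + 4)*(d - 1)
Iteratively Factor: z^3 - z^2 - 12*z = (z - 4)*(z^2 + 3*z) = (z - 4)*(z + 3)*(z)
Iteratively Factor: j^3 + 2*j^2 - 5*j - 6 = (j - 2)*(j^2 + 4*j + 3) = (j - 2)*(j + 3)*(j + 1)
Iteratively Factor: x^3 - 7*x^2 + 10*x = (x - 5)*(x^2 - 2*x) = (x - 5)*(x - 2)*(x)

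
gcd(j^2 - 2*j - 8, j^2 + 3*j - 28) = j - 4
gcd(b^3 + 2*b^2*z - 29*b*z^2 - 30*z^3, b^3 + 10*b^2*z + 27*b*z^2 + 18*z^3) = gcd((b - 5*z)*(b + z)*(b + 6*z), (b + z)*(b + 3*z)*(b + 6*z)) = b^2 + 7*b*z + 6*z^2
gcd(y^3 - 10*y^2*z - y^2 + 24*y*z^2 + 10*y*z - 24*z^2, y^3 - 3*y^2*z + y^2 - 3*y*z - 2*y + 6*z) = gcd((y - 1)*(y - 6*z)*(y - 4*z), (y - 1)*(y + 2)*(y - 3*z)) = y - 1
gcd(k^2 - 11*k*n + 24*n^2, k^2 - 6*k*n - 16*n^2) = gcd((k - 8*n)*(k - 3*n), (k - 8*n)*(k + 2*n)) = k - 8*n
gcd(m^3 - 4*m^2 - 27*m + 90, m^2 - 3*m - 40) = m + 5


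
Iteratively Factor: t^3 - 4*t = (t + 2)*(t^2 - 2*t) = (t - 2)*(t + 2)*(t)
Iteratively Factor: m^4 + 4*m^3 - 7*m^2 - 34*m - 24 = (m - 3)*(m^3 + 7*m^2 + 14*m + 8) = (m - 3)*(m + 1)*(m^2 + 6*m + 8) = (m - 3)*(m + 1)*(m + 4)*(m + 2)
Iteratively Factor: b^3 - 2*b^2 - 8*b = (b)*(b^2 - 2*b - 8) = b*(b + 2)*(b - 4)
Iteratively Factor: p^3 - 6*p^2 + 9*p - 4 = (p - 1)*(p^2 - 5*p + 4) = (p - 4)*(p - 1)*(p - 1)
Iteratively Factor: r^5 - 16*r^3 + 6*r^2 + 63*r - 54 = (r - 2)*(r^4 + 2*r^3 - 12*r^2 - 18*r + 27) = (r - 3)*(r - 2)*(r^3 + 5*r^2 + 3*r - 9) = (r - 3)*(r - 2)*(r + 3)*(r^2 + 2*r - 3) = (r - 3)*(r - 2)*(r - 1)*(r + 3)*(r + 3)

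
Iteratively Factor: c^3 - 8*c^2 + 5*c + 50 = (c - 5)*(c^2 - 3*c - 10) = (c - 5)*(c + 2)*(c - 5)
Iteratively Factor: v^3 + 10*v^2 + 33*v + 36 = (v + 3)*(v^2 + 7*v + 12) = (v + 3)^2*(v + 4)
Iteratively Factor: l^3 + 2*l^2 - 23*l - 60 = (l - 5)*(l^2 + 7*l + 12) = (l - 5)*(l + 4)*(l + 3)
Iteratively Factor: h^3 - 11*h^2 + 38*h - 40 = (h - 4)*(h^2 - 7*h + 10) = (h - 5)*(h - 4)*(h - 2)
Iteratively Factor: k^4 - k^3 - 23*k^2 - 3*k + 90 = (k + 3)*(k^3 - 4*k^2 - 11*k + 30) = (k - 2)*(k + 3)*(k^2 - 2*k - 15) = (k - 2)*(k + 3)^2*(k - 5)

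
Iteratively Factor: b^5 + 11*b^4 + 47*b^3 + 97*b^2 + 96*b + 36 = (b + 2)*(b^4 + 9*b^3 + 29*b^2 + 39*b + 18) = (b + 2)*(b + 3)*(b^3 + 6*b^2 + 11*b + 6) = (b + 2)^2*(b + 3)*(b^2 + 4*b + 3) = (b + 2)^2*(b + 3)^2*(b + 1)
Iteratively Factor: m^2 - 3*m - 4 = (m - 4)*(m + 1)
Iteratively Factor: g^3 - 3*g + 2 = (g + 2)*(g^2 - 2*g + 1) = (g - 1)*(g + 2)*(g - 1)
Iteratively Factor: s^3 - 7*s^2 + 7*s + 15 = (s - 3)*(s^2 - 4*s - 5) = (s - 5)*(s - 3)*(s + 1)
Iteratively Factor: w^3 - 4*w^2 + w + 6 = (w + 1)*(w^2 - 5*w + 6) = (w - 2)*(w + 1)*(w - 3)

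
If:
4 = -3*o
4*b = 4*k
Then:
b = k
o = -4/3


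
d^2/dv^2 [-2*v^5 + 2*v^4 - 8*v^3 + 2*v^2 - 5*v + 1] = -40*v^3 + 24*v^2 - 48*v + 4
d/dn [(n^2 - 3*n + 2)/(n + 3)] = (n^2 + 6*n - 11)/(n^2 + 6*n + 9)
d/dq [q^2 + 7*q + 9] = 2*q + 7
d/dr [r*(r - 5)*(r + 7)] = 3*r^2 + 4*r - 35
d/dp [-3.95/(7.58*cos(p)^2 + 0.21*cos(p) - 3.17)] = -(59.882*cos(p) + 0.8295)*sin(p)/(7.58*cos(p)^2 + 0.21*cos(p) - 3.17)^2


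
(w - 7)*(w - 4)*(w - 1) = w^3 - 12*w^2 + 39*w - 28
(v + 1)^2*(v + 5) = v^3 + 7*v^2 + 11*v + 5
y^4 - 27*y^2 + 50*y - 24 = (y - 4)*(y - 1)^2*(y + 6)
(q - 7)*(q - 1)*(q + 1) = q^3 - 7*q^2 - q + 7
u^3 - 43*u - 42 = (u - 7)*(u + 1)*(u + 6)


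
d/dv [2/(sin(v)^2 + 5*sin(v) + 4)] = -2*(2*sin(v) + 5)*cos(v)/(sin(v)^2 + 5*sin(v) + 4)^2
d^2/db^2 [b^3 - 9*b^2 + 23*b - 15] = 6*b - 18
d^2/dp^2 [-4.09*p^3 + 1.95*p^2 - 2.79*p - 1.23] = 3.9 - 24.54*p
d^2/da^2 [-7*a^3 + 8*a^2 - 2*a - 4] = 16 - 42*a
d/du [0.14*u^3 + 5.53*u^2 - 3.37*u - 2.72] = 0.42*u^2 + 11.06*u - 3.37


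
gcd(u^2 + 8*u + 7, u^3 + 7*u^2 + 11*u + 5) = u + 1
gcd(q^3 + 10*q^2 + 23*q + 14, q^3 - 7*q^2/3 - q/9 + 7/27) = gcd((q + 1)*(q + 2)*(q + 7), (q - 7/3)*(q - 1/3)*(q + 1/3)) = 1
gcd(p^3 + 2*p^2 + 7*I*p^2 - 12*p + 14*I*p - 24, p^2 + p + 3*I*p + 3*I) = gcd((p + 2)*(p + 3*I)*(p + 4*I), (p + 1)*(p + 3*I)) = p + 3*I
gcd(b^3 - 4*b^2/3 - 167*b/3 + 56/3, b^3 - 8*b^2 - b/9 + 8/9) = b^2 - 25*b/3 + 8/3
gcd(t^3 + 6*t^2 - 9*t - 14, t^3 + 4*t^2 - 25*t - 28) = t^2 + 8*t + 7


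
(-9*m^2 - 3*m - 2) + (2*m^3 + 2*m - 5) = 2*m^3 - 9*m^2 - m - 7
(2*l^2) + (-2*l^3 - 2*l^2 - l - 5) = -2*l^3 - l - 5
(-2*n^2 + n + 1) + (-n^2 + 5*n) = -3*n^2 + 6*n + 1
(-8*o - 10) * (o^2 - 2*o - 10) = -8*o^3 + 6*o^2 + 100*o + 100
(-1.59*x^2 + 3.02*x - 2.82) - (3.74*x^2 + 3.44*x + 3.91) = -5.33*x^2 - 0.42*x - 6.73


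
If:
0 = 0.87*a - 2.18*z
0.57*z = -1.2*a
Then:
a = 0.00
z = 0.00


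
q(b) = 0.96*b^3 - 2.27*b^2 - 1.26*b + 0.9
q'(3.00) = 11.04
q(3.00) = 2.61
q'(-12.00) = 467.94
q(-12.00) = -1969.74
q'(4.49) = 36.42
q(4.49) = 36.38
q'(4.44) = 35.36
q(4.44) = 34.58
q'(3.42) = 16.90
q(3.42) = 8.44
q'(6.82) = 101.73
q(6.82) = 191.25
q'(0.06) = -1.52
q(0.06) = 0.82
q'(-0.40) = 1.02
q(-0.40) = 0.98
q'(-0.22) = -0.12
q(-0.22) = 1.06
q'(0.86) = -3.03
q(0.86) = -1.25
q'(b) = 2.88*b^2 - 4.54*b - 1.26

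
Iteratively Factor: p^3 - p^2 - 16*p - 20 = (p - 5)*(p^2 + 4*p + 4) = (p - 5)*(p + 2)*(p + 2)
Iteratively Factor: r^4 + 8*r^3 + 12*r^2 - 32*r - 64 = (r + 4)*(r^3 + 4*r^2 - 4*r - 16) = (r + 2)*(r + 4)*(r^2 + 2*r - 8) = (r + 2)*(r + 4)^2*(r - 2)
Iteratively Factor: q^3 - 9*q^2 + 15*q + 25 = (q + 1)*(q^2 - 10*q + 25) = (q - 5)*(q + 1)*(q - 5)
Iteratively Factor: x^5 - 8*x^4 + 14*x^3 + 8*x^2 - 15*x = (x)*(x^4 - 8*x^3 + 14*x^2 + 8*x - 15) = x*(x - 5)*(x^3 - 3*x^2 - x + 3) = x*(x - 5)*(x - 3)*(x^2 - 1) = x*(x - 5)*(x - 3)*(x - 1)*(x + 1)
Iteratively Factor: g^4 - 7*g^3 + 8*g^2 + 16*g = (g - 4)*(g^3 - 3*g^2 - 4*g) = g*(g - 4)*(g^2 - 3*g - 4) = g*(g - 4)*(g + 1)*(g - 4)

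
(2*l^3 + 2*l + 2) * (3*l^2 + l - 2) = 6*l^5 + 2*l^4 + 2*l^3 + 8*l^2 - 2*l - 4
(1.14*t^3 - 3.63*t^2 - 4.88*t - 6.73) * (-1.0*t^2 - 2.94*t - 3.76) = -1.14*t^5 + 0.2784*t^4 + 11.2658*t^3 + 34.726*t^2 + 38.135*t + 25.3048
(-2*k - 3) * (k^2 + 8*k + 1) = -2*k^3 - 19*k^2 - 26*k - 3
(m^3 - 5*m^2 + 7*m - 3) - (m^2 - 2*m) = m^3 - 6*m^2 + 9*m - 3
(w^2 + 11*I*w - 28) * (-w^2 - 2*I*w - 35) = -w^4 - 13*I*w^3 + 15*w^2 - 329*I*w + 980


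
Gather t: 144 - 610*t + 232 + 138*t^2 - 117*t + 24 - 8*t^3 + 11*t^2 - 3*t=-8*t^3 + 149*t^2 - 730*t + 400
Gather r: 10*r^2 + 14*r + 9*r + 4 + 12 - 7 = 10*r^2 + 23*r + 9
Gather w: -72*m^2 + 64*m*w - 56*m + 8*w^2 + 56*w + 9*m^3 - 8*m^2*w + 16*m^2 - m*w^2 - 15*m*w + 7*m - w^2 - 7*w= 9*m^3 - 56*m^2 - 49*m + w^2*(7 - m) + w*(-8*m^2 + 49*m + 49)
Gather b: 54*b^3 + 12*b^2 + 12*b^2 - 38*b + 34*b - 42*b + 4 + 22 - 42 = 54*b^3 + 24*b^2 - 46*b - 16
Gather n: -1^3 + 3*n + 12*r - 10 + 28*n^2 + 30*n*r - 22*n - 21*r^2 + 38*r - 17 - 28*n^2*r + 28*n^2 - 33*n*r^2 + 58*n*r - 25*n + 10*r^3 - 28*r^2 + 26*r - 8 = n^2*(56 - 28*r) + n*(-33*r^2 + 88*r - 44) + 10*r^3 - 49*r^2 + 76*r - 36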